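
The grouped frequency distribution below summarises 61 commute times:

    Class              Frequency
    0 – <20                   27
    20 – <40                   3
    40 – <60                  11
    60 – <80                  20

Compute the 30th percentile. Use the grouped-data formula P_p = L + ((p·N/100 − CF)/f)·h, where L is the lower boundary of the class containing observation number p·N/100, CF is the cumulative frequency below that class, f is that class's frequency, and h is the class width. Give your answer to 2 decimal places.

13.56

N = 61; target position k = 30/100 · 61 = 18.3.
Cumulative frequencies: 27, 30, 41, 61.
Observation 18.3 falls in the class 0 – <20.
L = 0, CF = 0, f = 27, h = 20.
P30 = 0 + ((18.3 − 0)/27)·20 = 0 + 13.5556 = 13.5556.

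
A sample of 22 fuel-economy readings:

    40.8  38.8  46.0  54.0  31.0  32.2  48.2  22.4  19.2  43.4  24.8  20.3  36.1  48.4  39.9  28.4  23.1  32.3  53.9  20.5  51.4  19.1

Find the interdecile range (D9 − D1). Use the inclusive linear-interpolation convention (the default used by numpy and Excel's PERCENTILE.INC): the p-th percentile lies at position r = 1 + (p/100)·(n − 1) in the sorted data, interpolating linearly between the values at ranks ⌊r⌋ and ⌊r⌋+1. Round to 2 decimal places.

30.78

Sorted: 19.1, 19.2, 20.3, 20.5, 22.4, 23.1, 24.8, 28.4, 31.0, 32.2, 32.3, 36.1, 38.8, 39.9, 40.8, 43.4, 46.0, 48.2, 48.4, 51.4, 53.9, 54.0.
n = 22.
P10: r = 3.1; ranks 3–4 are 20.3, 20.5; interpolating gives 20.32.
P90: r = 19.9; ranks 19–20 are 48.4, 51.4; interpolating gives 51.1.
Difference: 51.1 − 20.32 = 30.78.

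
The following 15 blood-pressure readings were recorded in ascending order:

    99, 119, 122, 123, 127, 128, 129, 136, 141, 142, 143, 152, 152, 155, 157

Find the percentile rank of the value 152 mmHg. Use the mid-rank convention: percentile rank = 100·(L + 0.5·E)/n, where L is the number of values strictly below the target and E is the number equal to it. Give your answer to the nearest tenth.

Count below 152: L = 11; count equal: E = 2; n = 15.
Percentile rank = 100·(11 + 0.5·2)/15 = 100·12/15 = 80.

80.0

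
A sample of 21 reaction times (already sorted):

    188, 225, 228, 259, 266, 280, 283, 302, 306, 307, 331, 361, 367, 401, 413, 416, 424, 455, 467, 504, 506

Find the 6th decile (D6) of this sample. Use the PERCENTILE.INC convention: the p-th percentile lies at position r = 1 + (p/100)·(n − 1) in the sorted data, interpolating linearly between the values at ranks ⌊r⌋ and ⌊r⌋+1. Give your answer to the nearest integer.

n = 21.
r = 1 + (60/100)·(21 − 1) = 1 + 12 = 13.
r is an integer, so P60 is the value at rank 13: 367.

367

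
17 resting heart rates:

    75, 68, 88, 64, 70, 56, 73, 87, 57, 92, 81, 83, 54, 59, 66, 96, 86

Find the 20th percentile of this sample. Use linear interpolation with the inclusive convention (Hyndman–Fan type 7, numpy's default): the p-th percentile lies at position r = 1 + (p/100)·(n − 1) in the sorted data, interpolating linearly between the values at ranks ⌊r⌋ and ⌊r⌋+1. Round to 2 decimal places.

60.00

Sorted: 54, 56, 57, 59, 64, 66, 68, 70, 73, 75, 81, 83, 86, 87, 88, 92, 96.
n = 17.
r = 1 + (20/100)·(17 − 1) = 1 + 3.2 = 4.2.
Rank 4 is 59 and rank 5 is 64.
Interpolate: 59 + 0.2·(64 − 59) = 59 + 0.2·5 = 60.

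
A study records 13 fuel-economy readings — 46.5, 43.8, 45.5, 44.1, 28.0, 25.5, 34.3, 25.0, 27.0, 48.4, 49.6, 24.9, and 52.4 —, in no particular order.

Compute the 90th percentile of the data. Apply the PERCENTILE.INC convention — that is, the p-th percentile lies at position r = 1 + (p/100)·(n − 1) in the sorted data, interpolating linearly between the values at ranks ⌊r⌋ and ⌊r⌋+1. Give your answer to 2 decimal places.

Sorted: 24.9, 25.0, 25.5, 27.0, 28.0, 34.3, 43.8, 44.1, 45.5, 46.5, 48.4, 49.6, 52.4.
n = 13.
r = 1 + (90/100)·(13 − 1) = 1 + 10.8 = 11.8.
Rank 11 is 48.4 and rank 12 is 49.6.
Interpolate: 48.4 + 0.8·(49.6 − 48.4) = 48.4 + 0.8·1.2 = 49.36.

49.36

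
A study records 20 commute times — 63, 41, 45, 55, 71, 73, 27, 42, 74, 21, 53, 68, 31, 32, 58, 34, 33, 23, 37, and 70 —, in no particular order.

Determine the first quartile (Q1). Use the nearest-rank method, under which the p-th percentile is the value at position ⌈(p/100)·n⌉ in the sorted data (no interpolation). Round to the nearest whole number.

32

Sorted: 21, 23, 27, 31, 32, 33, 34, 37, 41, 42, 45, 53, 55, 58, 63, 68, 70, 71, 73, 74.
n = 20.
Position = ⌈25/100 · 20⌉ = ⌈5⌉ = 5.
The value at rank 5 is 32.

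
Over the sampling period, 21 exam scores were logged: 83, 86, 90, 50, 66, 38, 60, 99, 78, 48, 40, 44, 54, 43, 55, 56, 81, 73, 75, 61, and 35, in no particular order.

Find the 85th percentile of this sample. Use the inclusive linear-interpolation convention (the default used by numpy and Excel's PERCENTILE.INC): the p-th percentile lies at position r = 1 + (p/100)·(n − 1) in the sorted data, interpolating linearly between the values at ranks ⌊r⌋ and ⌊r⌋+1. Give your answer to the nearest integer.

83

Sorted: 35, 38, 40, 43, 44, 48, 50, 54, 55, 56, 60, 61, 66, 73, 75, 78, 81, 83, 86, 90, 99.
n = 21.
r = 1 + (85/100)·(21 − 1) = 1 + 17 = 18.
r is an integer, so P85 is the value at rank 18: 83.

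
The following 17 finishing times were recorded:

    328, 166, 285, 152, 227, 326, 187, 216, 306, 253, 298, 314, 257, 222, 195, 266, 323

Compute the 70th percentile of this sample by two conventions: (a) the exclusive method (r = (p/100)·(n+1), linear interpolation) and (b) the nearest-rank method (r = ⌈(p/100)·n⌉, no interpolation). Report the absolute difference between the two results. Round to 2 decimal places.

4.80

Sorted: 152, 166, 187, 195, 216, 222, 227, 253, 257, 266, 285, 298, 306, 314, 323, 326, 328.
n = 17.
(a) r = 12.6; between ranks 12 (298) and 13 (306): 302.8.
(b) the nearest-rank method: rank 12 → 298.
|302.8 − 298| = 4.8.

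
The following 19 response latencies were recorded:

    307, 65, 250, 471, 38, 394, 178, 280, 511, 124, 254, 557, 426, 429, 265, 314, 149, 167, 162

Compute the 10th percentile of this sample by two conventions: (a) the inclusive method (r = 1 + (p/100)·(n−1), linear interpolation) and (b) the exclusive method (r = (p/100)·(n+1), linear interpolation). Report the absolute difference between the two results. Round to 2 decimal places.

Sorted: 38, 65, 124, 149, 162, 167, 178, 250, 254, 265, 280, 307, 314, 394, 426, 429, 471, 511, 557.
n = 19.
(a) r = 2.8; between ranks 2 (65) and 3 (124): 112.2.
(b) r = 2 → value at rank 2 = 65.
|112.2 − 65| = 47.2.

47.20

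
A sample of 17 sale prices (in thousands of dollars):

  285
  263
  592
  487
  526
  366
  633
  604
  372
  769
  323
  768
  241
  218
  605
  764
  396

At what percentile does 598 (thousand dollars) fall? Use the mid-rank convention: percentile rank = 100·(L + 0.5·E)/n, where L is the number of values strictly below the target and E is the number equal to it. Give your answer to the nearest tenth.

Sorted: 218, 241, 263, 285, 323, 366, 372, 396, 487, 526, 592, 604, 605, 633, 764, 768, 769.
Count below 598: L = 11; count equal: E = 0; n = 17.
Percentile rank = 100·(11 + 0.5·0)/17 = 100·11/17 = 64.71.

64.7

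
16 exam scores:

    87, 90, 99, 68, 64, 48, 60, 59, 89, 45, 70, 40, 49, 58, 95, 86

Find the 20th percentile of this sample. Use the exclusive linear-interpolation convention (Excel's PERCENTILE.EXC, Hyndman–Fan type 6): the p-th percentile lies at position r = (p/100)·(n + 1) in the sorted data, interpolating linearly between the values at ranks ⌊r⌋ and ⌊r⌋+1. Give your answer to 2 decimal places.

Sorted: 40, 45, 48, 49, 58, 59, 60, 64, 68, 70, 86, 87, 89, 90, 95, 99.
n = 16.
r = (20/100)·(16 + 1) = 3.4.
Rank 3 is 48 and rank 4 is 49.
Interpolate: 48 + 0.4·(49 − 48) = 48 + 0.4·1 = 48.4.

48.40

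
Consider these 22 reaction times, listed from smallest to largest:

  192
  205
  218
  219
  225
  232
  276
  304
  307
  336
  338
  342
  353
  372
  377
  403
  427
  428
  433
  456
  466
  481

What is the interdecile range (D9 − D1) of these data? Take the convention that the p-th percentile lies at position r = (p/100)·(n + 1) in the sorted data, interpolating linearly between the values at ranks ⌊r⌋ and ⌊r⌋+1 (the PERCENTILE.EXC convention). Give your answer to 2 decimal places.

n = 22.
P10: r = 2.3; ranks 2–3 are 205, 218; interpolating gives 208.9.
P90: r = 20.7; ranks 20–21 are 456, 466; interpolating gives 463.
Difference: 463 − 208.9 = 254.1.

254.10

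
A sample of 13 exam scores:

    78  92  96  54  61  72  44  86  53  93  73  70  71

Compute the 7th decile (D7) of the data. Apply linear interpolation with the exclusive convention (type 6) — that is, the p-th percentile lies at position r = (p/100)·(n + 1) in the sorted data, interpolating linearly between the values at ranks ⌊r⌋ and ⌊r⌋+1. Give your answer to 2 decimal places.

Sorted: 44, 53, 54, 61, 70, 71, 72, 73, 78, 86, 92, 93, 96.
n = 13.
r = (70/100)·(13 + 1) = 9.8.
Rank 9 is 78 and rank 10 is 86.
Interpolate: 78 + 0.8·(86 − 78) = 78 + 0.8·8 = 84.4.

84.40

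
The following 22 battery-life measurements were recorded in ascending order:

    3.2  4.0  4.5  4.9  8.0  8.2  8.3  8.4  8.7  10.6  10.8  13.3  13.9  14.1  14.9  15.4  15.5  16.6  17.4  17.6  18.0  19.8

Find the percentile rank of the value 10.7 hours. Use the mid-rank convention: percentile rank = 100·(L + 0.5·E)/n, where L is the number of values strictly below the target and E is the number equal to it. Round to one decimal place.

45.5

Count below 10.7: L = 10; count equal: E = 0; n = 22.
Percentile rank = 100·(10 + 0.5·0)/22 = 100·10/22 = 45.45.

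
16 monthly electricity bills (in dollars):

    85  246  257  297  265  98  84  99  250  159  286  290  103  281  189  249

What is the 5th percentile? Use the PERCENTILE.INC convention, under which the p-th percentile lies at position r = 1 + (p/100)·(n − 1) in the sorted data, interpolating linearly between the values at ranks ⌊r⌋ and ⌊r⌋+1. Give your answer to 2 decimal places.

Sorted: 84, 85, 98, 99, 103, 159, 189, 246, 249, 250, 257, 265, 281, 286, 290, 297.
n = 16.
r = 1 + (5/100)·(16 − 1) = 1 + 0.75 = 1.75.
Rank 1 is 84 and rank 2 is 85.
Interpolate: 84 + 0.75·(85 − 84) = 84 + 0.75·1 = 84.75.

84.75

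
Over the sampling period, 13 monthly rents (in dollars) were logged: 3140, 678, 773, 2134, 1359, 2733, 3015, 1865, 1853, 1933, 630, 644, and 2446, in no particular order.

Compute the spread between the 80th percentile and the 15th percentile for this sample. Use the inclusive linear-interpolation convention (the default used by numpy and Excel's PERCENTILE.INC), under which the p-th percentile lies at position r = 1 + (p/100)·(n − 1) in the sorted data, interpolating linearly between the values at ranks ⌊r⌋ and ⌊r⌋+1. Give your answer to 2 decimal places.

Sorted: 630, 644, 678, 773, 1359, 1853, 1865, 1933, 2134, 2446, 2733, 3015, 3140.
n = 13.
P15: r = 2.8; ranks 2–3 are 644, 678; interpolating gives 671.2.
P80: r = 10.6; ranks 10–11 are 2446, 2733; interpolating gives 2618.2.
Difference: 2618.2 − 671.2 = 1947.

1947.00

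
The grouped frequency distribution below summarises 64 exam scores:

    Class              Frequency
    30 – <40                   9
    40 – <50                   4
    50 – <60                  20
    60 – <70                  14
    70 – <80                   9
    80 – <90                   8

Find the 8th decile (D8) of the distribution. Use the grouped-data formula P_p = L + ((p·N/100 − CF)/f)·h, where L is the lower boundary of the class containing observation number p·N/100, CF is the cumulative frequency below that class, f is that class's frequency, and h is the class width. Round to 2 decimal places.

74.67

N = 64; target position k = 80/100 · 64 = 51.2.
Cumulative frequencies: 9, 13, 33, 47, 56, 64.
Observation 51.2 falls in the class 70 – <80.
L = 70, CF = 47, f = 9, h = 10.
P80 = 70 + ((51.2 − 47)/9)·10 = 70 + 4.66667 = 74.6667.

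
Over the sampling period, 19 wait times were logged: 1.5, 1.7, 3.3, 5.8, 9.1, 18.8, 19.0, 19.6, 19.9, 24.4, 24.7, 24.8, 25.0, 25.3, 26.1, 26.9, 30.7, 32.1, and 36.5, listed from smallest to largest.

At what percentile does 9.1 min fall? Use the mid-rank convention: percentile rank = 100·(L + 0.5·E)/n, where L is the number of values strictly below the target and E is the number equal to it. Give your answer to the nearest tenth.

23.7

Count below 9.1: L = 4; count equal: E = 1; n = 19.
Percentile rank = 100·(4 + 0.5·1)/19 = 100·4.5/19 = 23.68.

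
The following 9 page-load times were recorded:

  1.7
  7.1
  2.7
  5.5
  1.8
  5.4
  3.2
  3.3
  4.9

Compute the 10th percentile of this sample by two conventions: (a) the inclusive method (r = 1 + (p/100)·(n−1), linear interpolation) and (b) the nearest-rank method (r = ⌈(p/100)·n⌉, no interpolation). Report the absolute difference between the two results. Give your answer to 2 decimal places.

0.08

Sorted: 1.7, 1.8, 2.7, 3.2, 3.3, 4.9, 5.4, 5.5, 7.1.
n = 9.
(a) r = 1.8; between ranks 1 (1.7) and 2 (1.8): 1.78.
(b) the nearest-rank method: rank 1 → 1.7.
|1.78 − 1.7| = 0.08.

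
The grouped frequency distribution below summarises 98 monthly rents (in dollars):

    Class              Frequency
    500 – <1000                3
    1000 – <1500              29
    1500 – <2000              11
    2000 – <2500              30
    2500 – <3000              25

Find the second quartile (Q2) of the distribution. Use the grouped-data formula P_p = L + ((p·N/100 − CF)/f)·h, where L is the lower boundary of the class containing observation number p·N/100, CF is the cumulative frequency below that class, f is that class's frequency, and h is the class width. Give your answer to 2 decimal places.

2100.00

N = 98; target position k = 50/100 · 98 = 49.
Cumulative frequencies: 3, 32, 43, 73, 98.
Observation 49 falls in the class 2000 – <2500.
L = 2000, CF = 43, f = 30, h = 500.
P50 = 2000 + ((49 − 43)/30)·500 = 2000 + 100 = 2100.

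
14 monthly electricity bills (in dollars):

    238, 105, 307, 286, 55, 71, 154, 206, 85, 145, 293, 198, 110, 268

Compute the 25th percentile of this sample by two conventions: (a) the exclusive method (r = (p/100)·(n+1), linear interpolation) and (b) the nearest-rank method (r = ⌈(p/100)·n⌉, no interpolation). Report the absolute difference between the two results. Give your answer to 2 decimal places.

Sorted: 55, 71, 85, 105, 110, 145, 154, 198, 206, 238, 268, 286, 293, 307.
n = 14.
(a) r = 3.75; between ranks 3 (85) and 4 (105): 100.
(b) the nearest-rank method: rank 4 → 105.
|100 − 105| = 5.

5.00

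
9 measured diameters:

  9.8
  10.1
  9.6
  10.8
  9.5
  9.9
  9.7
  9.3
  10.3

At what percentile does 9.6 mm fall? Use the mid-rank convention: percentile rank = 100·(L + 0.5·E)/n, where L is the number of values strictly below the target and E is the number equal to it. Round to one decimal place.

27.8

Sorted: 9.3, 9.5, 9.6, 9.7, 9.8, 9.9, 10.1, 10.3, 10.8.
Count below 9.6: L = 2; count equal: E = 1; n = 9.
Percentile rank = 100·(2 + 0.5·1)/9 = 100·2.5/9 = 27.78.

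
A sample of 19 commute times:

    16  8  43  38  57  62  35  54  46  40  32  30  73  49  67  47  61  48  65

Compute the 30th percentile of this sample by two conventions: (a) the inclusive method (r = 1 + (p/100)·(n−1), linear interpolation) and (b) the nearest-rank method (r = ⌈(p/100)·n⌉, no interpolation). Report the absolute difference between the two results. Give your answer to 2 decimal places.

0.80

Sorted: 8, 16, 30, 32, 35, 38, 40, 43, 46, 47, 48, 49, 54, 57, 61, 62, 65, 67, 73.
n = 19.
(a) r = 6.4; between ranks 6 (38) and 7 (40): 38.8.
(b) the nearest-rank method: rank 6 → 38.
|38.8 − 38| = 0.8.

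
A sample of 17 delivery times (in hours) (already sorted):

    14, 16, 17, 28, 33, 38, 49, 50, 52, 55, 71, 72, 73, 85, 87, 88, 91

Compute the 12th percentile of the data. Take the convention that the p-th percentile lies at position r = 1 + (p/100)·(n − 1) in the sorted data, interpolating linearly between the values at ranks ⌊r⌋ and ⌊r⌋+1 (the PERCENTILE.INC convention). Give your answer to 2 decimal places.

16.92

n = 17.
r = 1 + (12/100)·(17 − 1) = 1 + 1.92 = 2.92.
Rank 2 is 16 and rank 3 is 17.
Interpolate: 16 + 0.92·(17 − 16) = 16 + 0.92·1 = 16.92.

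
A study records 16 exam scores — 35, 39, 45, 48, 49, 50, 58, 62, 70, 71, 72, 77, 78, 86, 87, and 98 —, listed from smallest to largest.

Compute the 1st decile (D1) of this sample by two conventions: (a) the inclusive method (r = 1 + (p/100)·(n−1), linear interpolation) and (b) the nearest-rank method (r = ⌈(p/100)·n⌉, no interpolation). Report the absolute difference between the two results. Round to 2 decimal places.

n = 16.
(a) r = 2.5; between ranks 2 (39) and 3 (45): 42.
(b) the nearest-rank method: rank 2 → 39.
|42 − 39| = 3.

3.00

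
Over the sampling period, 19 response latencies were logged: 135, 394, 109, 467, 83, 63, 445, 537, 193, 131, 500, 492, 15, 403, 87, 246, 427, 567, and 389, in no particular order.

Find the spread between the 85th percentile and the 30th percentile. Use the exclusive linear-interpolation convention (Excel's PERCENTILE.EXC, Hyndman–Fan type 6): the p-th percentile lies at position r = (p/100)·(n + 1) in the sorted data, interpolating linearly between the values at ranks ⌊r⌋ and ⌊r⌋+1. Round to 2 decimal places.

Sorted: 15, 63, 83, 87, 109, 131, 135, 193, 246, 389, 394, 403, 427, 445, 467, 492, 500, 537, 567.
n = 19.
P30: r = 6 (integer) → 131.
P85: r = 17 (integer) → 500.
Difference: 500 − 131 = 369.

369.00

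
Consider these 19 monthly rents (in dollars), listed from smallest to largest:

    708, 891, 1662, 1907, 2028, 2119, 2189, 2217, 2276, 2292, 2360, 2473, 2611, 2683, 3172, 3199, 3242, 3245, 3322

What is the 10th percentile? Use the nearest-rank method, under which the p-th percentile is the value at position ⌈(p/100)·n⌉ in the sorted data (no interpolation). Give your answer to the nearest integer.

891

n = 19.
Position = ⌈10/100 · 19⌉ = ⌈1.9⌉ = 2.
The value at rank 2 is 891.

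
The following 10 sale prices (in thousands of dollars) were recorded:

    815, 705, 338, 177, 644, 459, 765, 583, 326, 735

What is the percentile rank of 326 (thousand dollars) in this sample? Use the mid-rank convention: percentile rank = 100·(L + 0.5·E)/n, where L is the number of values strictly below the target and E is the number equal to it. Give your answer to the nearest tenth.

15.0

Sorted: 177, 326, 338, 459, 583, 644, 705, 735, 765, 815.
Count below 326: L = 1; count equal: E = 1; n = 10.
Percentile rank = 100·(1 + 0.5·1)/10 = 100·1.5/10 = 15.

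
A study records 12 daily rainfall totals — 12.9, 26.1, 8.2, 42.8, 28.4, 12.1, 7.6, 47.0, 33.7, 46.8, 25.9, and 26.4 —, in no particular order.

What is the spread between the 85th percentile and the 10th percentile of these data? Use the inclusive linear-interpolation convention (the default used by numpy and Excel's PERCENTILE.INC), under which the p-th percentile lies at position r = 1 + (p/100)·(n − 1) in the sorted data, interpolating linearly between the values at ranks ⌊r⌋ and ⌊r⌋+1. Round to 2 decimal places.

Sorted: 7.6, 8.2, 12.1, 12.9, 25.9, 26.1, 26.4, 28.4, 33.7, 42.8, 46.8, 47.0.
n = 12.
P10: r = 2.1; ranks 2–3 are 8.2, 12.1; interpolating gives 8.59.
P85: r = 10.35; ranks 10–11 are 42.8, 46.8; interpolating gives 44.2.
Difference: 44.2 − 8.59 = 35.61.

35.61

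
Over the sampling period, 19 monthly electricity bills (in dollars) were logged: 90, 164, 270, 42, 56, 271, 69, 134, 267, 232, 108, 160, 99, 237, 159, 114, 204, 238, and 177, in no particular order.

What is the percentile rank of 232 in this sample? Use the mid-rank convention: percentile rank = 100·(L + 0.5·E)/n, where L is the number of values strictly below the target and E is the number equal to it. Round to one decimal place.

Sorted: 42, 56, 69, 90, 99, 108, 114, 134, 159, 160, 164, 177, 204, 232, 237, 238, 267, 270, 271.
Count below 232: L = 13; count equal: E = 1; n = 19.
Percentile rank = 100·(13 + 0.5·1)/19 = 100·13.5/19 = 71.05.

71.1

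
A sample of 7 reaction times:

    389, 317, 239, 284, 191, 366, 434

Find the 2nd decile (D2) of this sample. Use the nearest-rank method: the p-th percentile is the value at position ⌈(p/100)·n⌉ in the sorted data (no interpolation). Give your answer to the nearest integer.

Sorted: 191, 239, 284, 317, 366, 389, 434.
n = 7.
Position = ⌈20/100 · 7⌉ = ⌈1.4⌉ = 2.
The value at rank 2 is 239.

239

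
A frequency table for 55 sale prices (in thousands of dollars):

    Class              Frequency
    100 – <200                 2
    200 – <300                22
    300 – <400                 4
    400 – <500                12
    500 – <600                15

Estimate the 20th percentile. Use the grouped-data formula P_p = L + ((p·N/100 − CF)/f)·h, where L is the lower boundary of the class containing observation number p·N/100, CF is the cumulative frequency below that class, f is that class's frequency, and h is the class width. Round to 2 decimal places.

N = 55; target position k = 20/100 · 55 = 11.
Cumulative frequencies: 2, 24, 28, 40, 55.
Observation 11 falls in the class 200 – <300.
L = 200, CF = 2, f = 22, h = 100.
P20 = 200 + ((11 − 2)/22)·100 = 200 + 40.9091 = 240.909.

240.91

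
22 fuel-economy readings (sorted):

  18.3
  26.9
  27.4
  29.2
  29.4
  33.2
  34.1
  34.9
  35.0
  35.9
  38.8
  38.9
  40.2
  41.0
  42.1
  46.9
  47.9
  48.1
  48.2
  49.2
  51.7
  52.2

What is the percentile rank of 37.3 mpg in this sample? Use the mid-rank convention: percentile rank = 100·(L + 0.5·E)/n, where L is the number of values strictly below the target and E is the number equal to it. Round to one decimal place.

Count below 37.3: L = 10; count equal: E = 0; n = 22.
Percentile rank = 100·(10 + 0.5·0)/22 = 100·10/22 = 45.45.

45.5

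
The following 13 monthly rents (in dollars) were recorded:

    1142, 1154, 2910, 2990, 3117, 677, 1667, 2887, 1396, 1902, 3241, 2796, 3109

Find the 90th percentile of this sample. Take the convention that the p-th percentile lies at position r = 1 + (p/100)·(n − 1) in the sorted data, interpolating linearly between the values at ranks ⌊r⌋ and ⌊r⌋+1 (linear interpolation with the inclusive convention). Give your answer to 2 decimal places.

Sorted: 677, 1142, 1154, 1396, 1667, 1902, 2796, 2887, 2910, 2990, 3109, 3117, 3241.
n = 13.
r = 1 + (90/100)·(13 − 1) = 1 + 10.8 = 11.8.
Rank 11 is 3109 and rank 12 is 3117.
Interpolate: 3109 + 0.8·(3117 − 3109) = 3109 + 0.8·8 = 3115.4.

3115.40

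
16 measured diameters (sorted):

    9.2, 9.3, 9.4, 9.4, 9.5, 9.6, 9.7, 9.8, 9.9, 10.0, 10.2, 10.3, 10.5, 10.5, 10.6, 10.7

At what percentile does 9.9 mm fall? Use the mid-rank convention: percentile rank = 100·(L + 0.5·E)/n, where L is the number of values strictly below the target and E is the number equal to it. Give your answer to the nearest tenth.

Count below 9.9: L = 8; count equal: E = 1; n = 16.
Percentile rank = 100·(8 + 0.5·1)/16 = 100·8.5/16 = 53.12.

53.1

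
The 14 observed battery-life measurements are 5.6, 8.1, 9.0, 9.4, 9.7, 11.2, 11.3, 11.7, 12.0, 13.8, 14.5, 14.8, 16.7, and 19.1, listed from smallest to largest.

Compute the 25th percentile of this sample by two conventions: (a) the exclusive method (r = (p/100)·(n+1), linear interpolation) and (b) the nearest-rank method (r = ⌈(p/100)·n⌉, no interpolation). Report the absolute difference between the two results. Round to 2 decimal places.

0.10

n = 14.
(a) r = 3.75; between ranks 3 (9.0) and 4 (9.4): 9.3.
(b) the nearest-rank method: rank 4 → 9.4.
|9.3 − 9.4| = 0.1.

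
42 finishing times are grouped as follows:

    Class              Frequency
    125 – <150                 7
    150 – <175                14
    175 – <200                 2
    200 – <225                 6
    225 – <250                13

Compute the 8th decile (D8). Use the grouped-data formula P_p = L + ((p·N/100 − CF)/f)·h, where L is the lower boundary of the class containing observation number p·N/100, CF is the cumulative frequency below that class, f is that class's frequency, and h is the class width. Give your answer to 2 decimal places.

N = 42; target position k = 80/100 · 42 = 33.6.
Cumulative frequencies: 7, 21, 23, 29, 42.
Observation 33.6 falls in the class 225 – <250.
L = 225, CF = 29, f = 13, h = 25.
P80 = 225 + ((33.6 − 29)/13)·25 = 225 + 8.84615 = 233.846.

233.85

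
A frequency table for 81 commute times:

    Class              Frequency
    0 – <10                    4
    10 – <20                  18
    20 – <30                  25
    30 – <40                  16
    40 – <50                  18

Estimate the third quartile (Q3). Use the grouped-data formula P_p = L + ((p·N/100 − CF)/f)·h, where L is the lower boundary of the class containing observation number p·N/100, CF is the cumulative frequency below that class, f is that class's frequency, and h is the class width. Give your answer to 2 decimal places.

N = 81; target position k = 75/100 · 81 = 60.75.
Cumulative frequencies: 4, 22, 47, 63, 81.
Observation 60.75 falls in the class 30 – <40.
L = 30, CF = 47, f = 16, h = 10.
P75 = 30 + ((60.75 − 47)/16)·10 = 30 + 8.59375 = 38.5938.

38.59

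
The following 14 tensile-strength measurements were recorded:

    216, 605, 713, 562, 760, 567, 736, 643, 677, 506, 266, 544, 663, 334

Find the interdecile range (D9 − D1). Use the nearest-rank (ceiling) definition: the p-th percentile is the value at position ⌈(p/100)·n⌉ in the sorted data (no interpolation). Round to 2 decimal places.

Sorted: 216, 266, 334, 506, 544, 562, 567, 605, 643, 663, 677, 713, 736, 760.
n = 14.
P10: rank ⌈10/100·14⌉ = 2 → 266.
P90: rank ⌈90/100·14⌉ = 13 → 736.
Difference: 736 − 266 = 470.

470.00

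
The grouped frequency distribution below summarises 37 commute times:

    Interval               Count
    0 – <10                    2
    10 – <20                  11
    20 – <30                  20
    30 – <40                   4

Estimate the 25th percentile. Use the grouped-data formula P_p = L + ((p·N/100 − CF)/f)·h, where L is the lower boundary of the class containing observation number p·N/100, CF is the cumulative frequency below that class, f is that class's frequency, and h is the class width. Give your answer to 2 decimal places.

N = 37; target position k = 25/100 · 37 = 9.25.
Cumulative frequencies: 2, 13, 33, 37.
Observation 9.25 falls in the class 10 – <20.
L = 10, CF = 2, f = 11, h = 10.
P25 = 10 + ((9.25 − 2)/11)·10 = 10 + 6.59091 = 16.5909.

16.59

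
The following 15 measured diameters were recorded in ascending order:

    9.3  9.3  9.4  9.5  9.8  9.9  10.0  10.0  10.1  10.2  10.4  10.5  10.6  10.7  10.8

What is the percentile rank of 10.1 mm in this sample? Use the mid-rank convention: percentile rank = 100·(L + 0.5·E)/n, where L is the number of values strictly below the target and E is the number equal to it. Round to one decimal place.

Count below 10.1: L = 8; count equal: E = 1; n = 15.
Percentile rank = 100·(8 + 0.5·1)/15 = 100·8.5/15 = 56.67.

56.7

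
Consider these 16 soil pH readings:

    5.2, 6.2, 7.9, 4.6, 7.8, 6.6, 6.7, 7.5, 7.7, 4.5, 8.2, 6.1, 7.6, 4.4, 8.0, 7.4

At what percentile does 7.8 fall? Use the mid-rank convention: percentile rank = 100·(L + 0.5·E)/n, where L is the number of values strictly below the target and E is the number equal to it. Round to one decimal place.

Sorted: 4.4, 4.5, 4.6, 5.2, 6.1, 6.2, 6.6, 6.7, 7.4, 7.5, 7.6, 7.7, 7.8, 7.9, 8.0, 8.2.
Count below 7.8: L = 12; count equal: E = 1; n = 16.
Percentile rank = 100·(12 + 0.5·1)/16 = 100·12.5/16 = 78.12.

78.1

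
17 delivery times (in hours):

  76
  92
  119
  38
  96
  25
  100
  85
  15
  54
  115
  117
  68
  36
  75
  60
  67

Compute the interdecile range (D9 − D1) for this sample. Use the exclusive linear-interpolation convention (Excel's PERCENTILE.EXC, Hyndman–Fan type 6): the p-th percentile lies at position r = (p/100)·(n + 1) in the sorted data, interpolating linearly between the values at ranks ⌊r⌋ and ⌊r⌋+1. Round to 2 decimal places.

Sorted: 15, 25, 36, 38, 54, 60, 67, 68, 75, 76, 85, 92, 96, 100, 115, 117, 119.
n = 17.
P10: r = 1.8; ranks 1–2 are 15, 25; interpolating gives 23.
P90: r = 16.2; ranks 16–17 are 117, 119; interpolating gives 117.4.
Difference: 117.4 − 23 = 94.4.

94.40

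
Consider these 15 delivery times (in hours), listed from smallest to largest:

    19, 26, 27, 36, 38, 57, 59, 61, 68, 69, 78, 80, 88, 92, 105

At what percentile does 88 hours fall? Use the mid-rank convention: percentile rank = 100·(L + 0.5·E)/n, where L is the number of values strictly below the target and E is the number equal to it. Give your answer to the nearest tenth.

83.3

Count below 88: L = 12; count equal: E = 1; n = 15.
Percentile rank = 100·(12 + 0.5·1)/15 = 100·12.5/15 = 83.33.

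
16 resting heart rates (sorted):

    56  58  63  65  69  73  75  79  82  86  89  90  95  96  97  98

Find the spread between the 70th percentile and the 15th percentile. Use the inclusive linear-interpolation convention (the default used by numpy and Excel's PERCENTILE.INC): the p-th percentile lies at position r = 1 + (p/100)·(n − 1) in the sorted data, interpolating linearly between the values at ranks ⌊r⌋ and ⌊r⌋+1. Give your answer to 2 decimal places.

26.00

n = 16.
P15: r = 3.25; ranks 3–4 are 63, 65; interpolating gives 63.5.
P70: r = 11.5; ranks 11–12 are 89, 90; interpolating gives 89.5.
Difference: 89.5 − 63.5 = 26.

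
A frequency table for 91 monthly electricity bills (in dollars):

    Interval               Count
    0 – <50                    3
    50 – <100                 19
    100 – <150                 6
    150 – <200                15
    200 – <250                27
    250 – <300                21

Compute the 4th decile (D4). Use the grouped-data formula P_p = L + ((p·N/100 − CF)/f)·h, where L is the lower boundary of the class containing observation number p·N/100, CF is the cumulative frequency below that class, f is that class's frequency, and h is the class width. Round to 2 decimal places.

178.00

N = 91; target position k = 40/100 · 91 = 36.4.
Cumulative frequencies: 3, 22, 28, 43, 70, 91.
Observation 36.4 falls in the class 150 – <200.
L = 150, CF = 28, f = 15, h = 50.
P40 = 150 + ((36.4 − 28)/15)·50 = 150 + 28 = 178.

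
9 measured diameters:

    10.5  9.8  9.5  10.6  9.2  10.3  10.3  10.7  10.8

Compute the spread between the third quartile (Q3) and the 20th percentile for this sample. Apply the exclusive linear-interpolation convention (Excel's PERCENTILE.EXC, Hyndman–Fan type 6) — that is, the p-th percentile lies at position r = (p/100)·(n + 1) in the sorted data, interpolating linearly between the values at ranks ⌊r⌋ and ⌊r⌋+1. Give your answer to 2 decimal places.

Sorted: 9.2, 9.5, 9.8, 10.3, 10.3, 10.5, 10.6, 10.7, 10.8.
n = 9.
P20: r = 2 (integer) → 9.5.
P75: r = 7.5; ranks 7–8 are 10.6, 10.7; interpolating gives 10.65.
Difference: 10.65 − 9.5 = 1.15.

1.15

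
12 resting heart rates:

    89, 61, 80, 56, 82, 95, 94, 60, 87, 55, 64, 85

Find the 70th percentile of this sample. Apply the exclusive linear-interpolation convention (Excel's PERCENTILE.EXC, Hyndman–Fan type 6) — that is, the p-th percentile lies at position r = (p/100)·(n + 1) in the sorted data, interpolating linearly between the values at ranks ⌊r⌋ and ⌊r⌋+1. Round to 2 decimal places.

Sorted: 55, 56, 60, 61, 64, 80, 82, 85, 87, 89, 94, 95.
n = 12.
r = (70/100)·(12 + 1) = 9.1.
Rank 9 is 87 and rank 10 is 89.
Interpolate: 87 + 0.1·(89 − 87) = 87 + 0.1·2 = 87.2.

87.20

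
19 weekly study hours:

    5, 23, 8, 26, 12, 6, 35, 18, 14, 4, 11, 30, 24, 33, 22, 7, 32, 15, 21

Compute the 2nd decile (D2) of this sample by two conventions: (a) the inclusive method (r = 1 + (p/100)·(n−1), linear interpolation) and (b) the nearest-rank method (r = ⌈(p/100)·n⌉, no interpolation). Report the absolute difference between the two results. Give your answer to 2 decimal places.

Sorted: 4, 5, 6, 7, 8, 11, 12, 14, 15, 18, 21, 22, 23, 24, 26, 30, 32, 33, 35.
n = 19.
(a) r = 4.6; between ranks 4 (7) and 5 (8): 7.6.
(b) the nearest-rank method: rank 4 → 7.
|7.6 − 7| = 0.6.

0.60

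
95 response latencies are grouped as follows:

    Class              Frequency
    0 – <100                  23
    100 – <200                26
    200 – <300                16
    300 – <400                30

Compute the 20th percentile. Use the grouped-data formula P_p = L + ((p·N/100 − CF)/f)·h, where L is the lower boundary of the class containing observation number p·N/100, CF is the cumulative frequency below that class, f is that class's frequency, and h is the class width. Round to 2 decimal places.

82.61

N = 95; target position k = 20/100 · 95 = 19.
Cumulative frequencies: 23, 49, 65, 95.
Observation 19 falls in the class 0 – <100.
L = 0, CF = 0, f = 23, h = 100.
P20 = 0 + ((19 − 0)/23)·100 = 0 + 82.6087 = 82.6087.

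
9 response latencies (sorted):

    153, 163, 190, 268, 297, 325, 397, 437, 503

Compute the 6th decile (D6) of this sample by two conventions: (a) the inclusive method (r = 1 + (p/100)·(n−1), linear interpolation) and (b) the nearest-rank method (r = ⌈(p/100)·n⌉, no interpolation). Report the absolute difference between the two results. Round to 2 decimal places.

5.60

n = 9.
(a) r = 5.8; between ranks 5 (297) and 6 (325): 319.4.
(b) the nearest-rank method: rank 6 → 325.
|319.4 − 325| = 5.6.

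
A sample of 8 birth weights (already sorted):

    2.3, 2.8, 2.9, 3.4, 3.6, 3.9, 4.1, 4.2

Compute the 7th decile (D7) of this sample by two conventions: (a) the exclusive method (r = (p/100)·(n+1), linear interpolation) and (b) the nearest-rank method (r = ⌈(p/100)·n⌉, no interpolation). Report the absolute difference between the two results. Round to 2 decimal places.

0.06

n = 8.
(a) r = 6.3; between ranks 6 (3.9) and 7 (4.1): 3.96.
(b) the nearest-rank method: rank 6 → 3.9.
|3.96 − 3.9| = 0.06.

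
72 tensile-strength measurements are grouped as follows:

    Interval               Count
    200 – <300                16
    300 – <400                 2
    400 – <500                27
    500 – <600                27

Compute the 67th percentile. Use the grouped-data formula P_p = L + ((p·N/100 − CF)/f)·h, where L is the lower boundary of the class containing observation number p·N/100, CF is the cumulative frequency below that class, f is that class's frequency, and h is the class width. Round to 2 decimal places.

512.00

N = 72; target position k = 67/100 · 72 = 48.24.
Cumulative frequencies: 16, 18, 45, 72.
Observation 48.24 falls in the class 500 – <600.
L = 500, CF = 45, f = 27, h = 100.
P67 = 500 + ((48.24 − 45)/27)·100 = 500 + 12 = 512.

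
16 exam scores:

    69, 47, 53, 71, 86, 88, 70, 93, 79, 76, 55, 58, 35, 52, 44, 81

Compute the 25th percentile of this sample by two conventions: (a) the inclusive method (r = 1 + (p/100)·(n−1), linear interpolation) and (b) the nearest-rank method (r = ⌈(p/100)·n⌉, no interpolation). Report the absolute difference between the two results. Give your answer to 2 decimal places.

0.75

Sorted: 35, 44, 47, 52, 53, 55, 58, 69, 70, 71, 76, 79, 81, 86, 88, 93.
n = 16.
(a) r = 4.75; between ranks 4 (52) and 5 (53): 52.75.
(b) the nearest-rank method: rank 4 → 52.
|52.75 − 52| = 0.75.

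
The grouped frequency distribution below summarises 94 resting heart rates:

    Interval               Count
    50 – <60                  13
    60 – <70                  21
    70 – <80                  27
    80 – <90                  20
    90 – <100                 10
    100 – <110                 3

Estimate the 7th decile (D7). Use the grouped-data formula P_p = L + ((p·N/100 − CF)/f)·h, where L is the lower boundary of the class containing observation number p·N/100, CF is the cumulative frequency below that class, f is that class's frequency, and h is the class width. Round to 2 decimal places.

N = 94; target position k = 70/100 · 94 = 65.8.
Cumulative frequencies: 13, 34, 61, 81, 91, 94.
Observation 65.8 falls in the class 80 – <90.
L = 80, CF = 61, f = 20, h = 10.
P70 = 80 + ((65.8 − 61)/20)·10 = 80 + 2.4 = 82.4.

82.40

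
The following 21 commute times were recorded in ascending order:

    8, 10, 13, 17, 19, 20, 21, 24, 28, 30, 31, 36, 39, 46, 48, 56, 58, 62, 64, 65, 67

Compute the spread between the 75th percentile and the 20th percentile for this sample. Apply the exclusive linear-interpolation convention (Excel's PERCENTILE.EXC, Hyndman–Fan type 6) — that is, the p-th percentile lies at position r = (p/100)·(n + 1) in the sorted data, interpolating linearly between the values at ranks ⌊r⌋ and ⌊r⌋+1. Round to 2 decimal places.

39.20

n = 21.
P20: r = 4.4; ranks 4–5 are 17, 19; interpolating gives 17.8.
P75: r = 16.5; ranks 16–17 are 56, 58; interpolating gives 57.
Difference: 57 − 17.8 = 39.2.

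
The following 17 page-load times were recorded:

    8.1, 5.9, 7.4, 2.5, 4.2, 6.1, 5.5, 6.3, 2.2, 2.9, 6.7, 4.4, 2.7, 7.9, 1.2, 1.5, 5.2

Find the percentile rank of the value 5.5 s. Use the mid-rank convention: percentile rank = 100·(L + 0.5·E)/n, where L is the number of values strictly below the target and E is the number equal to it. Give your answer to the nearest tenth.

55.9

Sorted: 1.2, 1.5, 2.2, 2.5, 2.7, 2.9, 4.2, 4.4, 5.2, 5.5, 5.9, 6.1, 6.3, 6.7, 7.4, 7.9, 8.1.
Count below 5.5: L = 9; count equal: E = 1; n = 17.
Percentile rank = 100·(9 + 0.5·1)/17 = 100·9.5/17 = 55.88.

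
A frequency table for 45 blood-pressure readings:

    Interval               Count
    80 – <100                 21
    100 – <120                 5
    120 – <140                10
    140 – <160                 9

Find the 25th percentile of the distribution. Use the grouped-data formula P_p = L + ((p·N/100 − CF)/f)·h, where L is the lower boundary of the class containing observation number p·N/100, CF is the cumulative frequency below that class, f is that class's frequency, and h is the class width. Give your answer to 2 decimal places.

N = 45; target position k = 25/100 · 45 = 11.25.
Cumulative frequencies: 21, 26, 36, 45.
Observation 11.25 falls in the class 80 – <100.
L = 80, CF = 0, f = 21, h = 20.
P25 = 80 + ((11.25 − 0)/21)·20 = 80 + 10.7143 = 90.7143.

90.71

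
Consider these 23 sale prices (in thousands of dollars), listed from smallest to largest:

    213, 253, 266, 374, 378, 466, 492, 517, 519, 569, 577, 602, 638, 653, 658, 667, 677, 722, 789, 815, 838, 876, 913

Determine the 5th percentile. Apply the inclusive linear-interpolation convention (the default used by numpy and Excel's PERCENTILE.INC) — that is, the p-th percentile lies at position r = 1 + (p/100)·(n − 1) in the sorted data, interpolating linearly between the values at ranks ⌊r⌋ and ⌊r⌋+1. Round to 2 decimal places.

n = 23.
r = 1 + (5/100)·(23 − 1) = 1 + 1.1 = 2.1.
Rank 2 is 253 and rank 3 is 266.
Interpolate: 253 + 0.1·(266 − 253) = 253 + 0.1·13 = 254.3.

254.30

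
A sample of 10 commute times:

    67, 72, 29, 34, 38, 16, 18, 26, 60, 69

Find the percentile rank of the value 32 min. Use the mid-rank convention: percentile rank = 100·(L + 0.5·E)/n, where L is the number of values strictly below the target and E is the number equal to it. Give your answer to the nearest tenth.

40.0

Sorted: 16, 18, 26, 29, 34, 38, 60, 67, 69, 72.
Count below 32: L = 4; count equal: E = 0; n = 10.
Percentile rank = 100·(4 + 0.5·0)/10 = 100·4/10 = 40.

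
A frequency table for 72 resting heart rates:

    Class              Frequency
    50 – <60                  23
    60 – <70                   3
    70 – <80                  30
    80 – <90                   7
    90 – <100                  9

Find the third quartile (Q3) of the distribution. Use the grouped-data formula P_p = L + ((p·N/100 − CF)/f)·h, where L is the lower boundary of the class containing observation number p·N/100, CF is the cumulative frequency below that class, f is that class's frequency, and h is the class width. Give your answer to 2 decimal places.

79.33

N = 72; target position k = 75/100 · 72 = 54.
Cumulative frequencies: 23, 26, 56, 63, 72.
Observation 54 falls in the class 70 – <80.
L = 70, CF = 26, f = 30, h = 10.
P75 = 70 + ((54 − 26)/30)·10 = 70 + 9.33333 = 79.3333.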